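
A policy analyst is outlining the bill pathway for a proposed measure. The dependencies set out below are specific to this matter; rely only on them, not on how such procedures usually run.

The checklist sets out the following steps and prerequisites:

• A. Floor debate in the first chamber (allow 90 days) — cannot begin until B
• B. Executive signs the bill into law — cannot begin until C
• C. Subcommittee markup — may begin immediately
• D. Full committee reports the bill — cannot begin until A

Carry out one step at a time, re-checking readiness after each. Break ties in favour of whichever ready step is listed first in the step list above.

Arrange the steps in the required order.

C B A D

Only C has no prerequisites, so it is first.
B needed C, now all done → B.
A needed B, now all done → A.
That leaves D as the only ready step → D.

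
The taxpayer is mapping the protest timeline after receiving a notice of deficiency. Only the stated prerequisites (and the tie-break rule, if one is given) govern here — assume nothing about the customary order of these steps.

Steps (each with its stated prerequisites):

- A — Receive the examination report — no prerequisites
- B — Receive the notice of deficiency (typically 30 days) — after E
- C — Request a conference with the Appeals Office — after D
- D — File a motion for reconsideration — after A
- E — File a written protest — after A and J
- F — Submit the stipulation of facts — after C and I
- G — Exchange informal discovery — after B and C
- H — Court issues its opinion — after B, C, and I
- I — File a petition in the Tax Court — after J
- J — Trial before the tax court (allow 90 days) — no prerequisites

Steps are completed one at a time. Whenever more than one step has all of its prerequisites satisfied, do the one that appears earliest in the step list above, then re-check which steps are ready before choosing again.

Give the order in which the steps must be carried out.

A D C J E B G I F H

Nothing is required for A and J. A is listed earlier → A first.
D now also ready, so the ready set is {D, J}; D is listed earlier → D.
Now C and J have their prerequisites met. C is listed earlier, so C next.
That leaves J as the only ready step → J.
Now E and I have their prerequisites met. E is listed earlier, so E next.
Now B and I have their prerequisites met. B is listed earlier, so B next.
G now also ready, so the ready set is {G, I}; G is listed earlier → G.
That leaves I as the only ready step → I.
Ready: F and H. F is listed earlier → F.
H is the only step now ready → H.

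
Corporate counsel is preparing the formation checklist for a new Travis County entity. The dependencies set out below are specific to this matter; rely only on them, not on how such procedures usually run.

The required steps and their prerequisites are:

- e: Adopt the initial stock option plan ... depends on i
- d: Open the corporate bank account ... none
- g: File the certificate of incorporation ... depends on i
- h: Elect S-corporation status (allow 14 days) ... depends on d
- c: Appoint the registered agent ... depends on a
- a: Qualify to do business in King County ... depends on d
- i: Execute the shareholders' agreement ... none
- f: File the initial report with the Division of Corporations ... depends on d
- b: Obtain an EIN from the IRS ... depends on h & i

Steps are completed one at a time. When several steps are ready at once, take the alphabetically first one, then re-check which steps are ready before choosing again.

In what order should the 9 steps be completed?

d, a, c, f, h, i, b, e, g

d and i have no prerequisites; d has the earlier label, so d is first.
Ready: a, f, h and i. a has the earlier label → a.
c now also ready, so the ready set is {c, f, h, i}; c has the earlier label → c.
Now f, h and i have their prerequisites met. f has the earlier label, so f next.
h and i are both available; h has the earlier label → h.
Next only i has its prerequisites met → i.
b, e and g are all available; b has the earlier label → b.
e and g are both available; e has the earlier label → e.
Next only g has its prerequisites met → g.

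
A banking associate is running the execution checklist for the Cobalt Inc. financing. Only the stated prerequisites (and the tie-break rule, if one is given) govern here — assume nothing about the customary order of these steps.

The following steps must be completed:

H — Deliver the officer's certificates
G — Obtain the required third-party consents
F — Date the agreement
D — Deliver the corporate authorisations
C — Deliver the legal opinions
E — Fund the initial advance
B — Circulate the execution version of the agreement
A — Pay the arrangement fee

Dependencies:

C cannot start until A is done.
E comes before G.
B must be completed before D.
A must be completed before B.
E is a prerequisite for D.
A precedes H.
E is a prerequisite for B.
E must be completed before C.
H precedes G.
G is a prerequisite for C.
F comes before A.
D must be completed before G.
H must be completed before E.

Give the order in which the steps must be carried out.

F is the only step with nothing outstanding, so it goes first.
That leaves A as the only ready step → A.
That leaves H as the only ready step → H.
E needed H, now all done → E.
B is the only step now ready → B.
That leaves D as the only ready step → D.
G needed H, D and E, now all done → G.
Next only C has its prerequisites met → C.

F, A, H, E, B, D, G, C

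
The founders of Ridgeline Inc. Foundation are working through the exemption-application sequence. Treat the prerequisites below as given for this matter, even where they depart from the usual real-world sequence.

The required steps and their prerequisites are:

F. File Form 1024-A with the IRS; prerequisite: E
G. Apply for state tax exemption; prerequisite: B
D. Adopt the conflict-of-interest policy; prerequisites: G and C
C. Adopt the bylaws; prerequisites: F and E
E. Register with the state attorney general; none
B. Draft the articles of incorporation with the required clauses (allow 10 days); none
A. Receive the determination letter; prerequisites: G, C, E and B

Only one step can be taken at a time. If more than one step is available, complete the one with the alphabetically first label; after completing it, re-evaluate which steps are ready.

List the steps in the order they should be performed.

B and E have no prerequisites; B has the earlier label, so B is first.
Ready: E and G. E has the earlier label → E.
F now also ready, so the ready set is {F, G}; F has the earlier label → F.
C and G are both available; C has the earlier label → C.
G needed B, now all done → G.
Ready: A and D. A has the earlier label → A.
D needed C and G, now all done → D.

B → E → F → C → G → A → D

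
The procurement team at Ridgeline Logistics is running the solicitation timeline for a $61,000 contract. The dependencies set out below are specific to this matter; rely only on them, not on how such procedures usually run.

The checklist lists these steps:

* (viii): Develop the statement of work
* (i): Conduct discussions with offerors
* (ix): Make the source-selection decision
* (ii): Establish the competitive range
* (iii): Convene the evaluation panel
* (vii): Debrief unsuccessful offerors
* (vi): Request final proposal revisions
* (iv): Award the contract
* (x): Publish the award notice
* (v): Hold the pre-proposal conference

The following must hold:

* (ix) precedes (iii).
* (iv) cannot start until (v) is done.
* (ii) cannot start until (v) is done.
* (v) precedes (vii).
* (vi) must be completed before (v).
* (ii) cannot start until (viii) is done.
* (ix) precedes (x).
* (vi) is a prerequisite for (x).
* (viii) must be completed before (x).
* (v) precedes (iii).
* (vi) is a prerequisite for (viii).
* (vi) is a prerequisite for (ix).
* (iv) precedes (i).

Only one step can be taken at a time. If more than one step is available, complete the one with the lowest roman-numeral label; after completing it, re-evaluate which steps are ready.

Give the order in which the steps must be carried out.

(vi) → (v) → (iv) → (i) → (vii) → (viii) → (ii) → (ix) → (iii) → (x)

Only (vi) has no prerequisites, so it is first.
Now (v), (viii) and (ix) have their prerequisites met. (v) has the earlier label, so (v) next.
(iv) and (vii) now also ready, so the ready set is {(iv), (vii), (viii), (ix)}; (iv) has the earlier label → (iv).
(i) now also ready, so the ready set is {(i), (vii), (viii), (ix)}; (i) has the earlier label → (i).
Ready: (vii), (viii) and (ix). (vii) has the earlier label → (vii).
(viii) and (ix) are both available; (viii) has the earlier label → (viii).
(ii) and (ix) are both available; (ii) has the earlier label → (ii).
Next only (ix) has its prerequisites met → (ix).
(iii) and (x) are both available; (iii) has the earlier label → (iii).
(x) is the only step now ready → (x).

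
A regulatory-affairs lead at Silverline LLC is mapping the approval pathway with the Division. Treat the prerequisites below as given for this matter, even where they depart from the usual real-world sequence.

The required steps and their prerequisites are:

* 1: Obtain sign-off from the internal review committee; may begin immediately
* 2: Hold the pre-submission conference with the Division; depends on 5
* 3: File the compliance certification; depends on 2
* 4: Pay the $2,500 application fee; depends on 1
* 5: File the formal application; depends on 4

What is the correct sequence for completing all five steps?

1 has no prerequisites → 1 first.
4 needed 1, now all done → 4.
5 needed 4, now all done → 5.
2 needed 5, now all done → 2.
3 is the only step now ready → 3.

1 → 4 → 5 → 2 → 3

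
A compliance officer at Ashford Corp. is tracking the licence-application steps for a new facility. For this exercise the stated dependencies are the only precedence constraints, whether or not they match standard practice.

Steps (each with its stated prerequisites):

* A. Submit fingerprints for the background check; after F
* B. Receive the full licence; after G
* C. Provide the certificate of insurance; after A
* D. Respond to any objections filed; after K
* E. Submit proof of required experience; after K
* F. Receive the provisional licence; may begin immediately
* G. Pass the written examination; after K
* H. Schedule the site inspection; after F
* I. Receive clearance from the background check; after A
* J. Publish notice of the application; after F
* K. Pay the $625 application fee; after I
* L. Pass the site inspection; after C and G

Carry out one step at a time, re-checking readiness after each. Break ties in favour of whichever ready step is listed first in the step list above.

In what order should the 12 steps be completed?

F has no prerequisites → F first.
A, H and J are all available; A is listed earlier → A.
Ready: C, H, I and J. C is listed earlier → C.
Now H, I and J have their prerequisites met. H is listed earlier, so H next.
I and J are both available; I is listed earlier → I.
K now also ready, so the ready set is {J, K}; J is listed earlier → J.
Next only K has its prerequisites met → K.
D, E and G are all available; D is listed earlier → D.
Ready: E and G. E is listed earlier → E.
That leaves G as the only ready step → G.
Now B and L have their prerequisites met. B is listed earlier, so B next.
L needed C and G, now all done → L.

F, A, C, H, I, J, K, D, E, G, B, L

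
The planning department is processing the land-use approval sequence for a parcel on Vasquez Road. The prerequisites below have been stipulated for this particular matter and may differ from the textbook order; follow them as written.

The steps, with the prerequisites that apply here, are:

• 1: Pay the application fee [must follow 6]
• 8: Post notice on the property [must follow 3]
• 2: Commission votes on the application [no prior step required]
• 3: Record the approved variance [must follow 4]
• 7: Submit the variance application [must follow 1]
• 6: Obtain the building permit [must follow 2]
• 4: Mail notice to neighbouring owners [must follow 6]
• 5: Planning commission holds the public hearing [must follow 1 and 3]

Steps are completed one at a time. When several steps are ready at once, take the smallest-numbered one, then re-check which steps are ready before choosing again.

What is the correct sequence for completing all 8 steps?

2, 6, 1, 4, 3, 5, 7, 8

Only 2 has no prerequisites, so it is first.
That leaves 6 as the only ready step → 6.
Ready: 1 and 4. 1 has the earlier label → 1.
7 now also ready, so the ready set is {4, 7}; 4 has the earlier label → 4.
3 now also ready, so the ready set is {3, 7}; 3 has the earlier label → 3.
Ready: 5, 7 and 8. 5 has the earlier label → 5.
Now 7 and 8 have their prerequisites met. 7 has the earlier label, so 7 next.
That leaves 8 as the only ready step → 8.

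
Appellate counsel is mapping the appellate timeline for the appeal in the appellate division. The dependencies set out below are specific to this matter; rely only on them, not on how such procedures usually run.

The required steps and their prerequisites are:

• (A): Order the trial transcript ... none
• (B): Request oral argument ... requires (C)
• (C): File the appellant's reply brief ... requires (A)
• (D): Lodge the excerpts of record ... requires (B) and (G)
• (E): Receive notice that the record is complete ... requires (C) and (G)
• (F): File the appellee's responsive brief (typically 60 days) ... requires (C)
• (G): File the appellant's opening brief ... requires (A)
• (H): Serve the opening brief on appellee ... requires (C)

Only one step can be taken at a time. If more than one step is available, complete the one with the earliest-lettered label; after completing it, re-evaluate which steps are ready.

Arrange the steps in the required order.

(A) is the only step with nothing outstanding, so it goes first.
Ready: (C) and (G). (C) has the earlier label → (C).
(B), (F) and (H) now also ready, so the ready set is {(B), (F), (G), (H)}; (B) has the earlier label → (B).
Ready: (F), (G) and (H). (F) has the earlier label → (F).
Now (G) and (H) have their prerequisites met. (G) has the earlier label, so (G) next.
Now (D), (E) and (H) have their prerequisites met. (D) has the earlier label, so (D) next.
Ready: (E) and (H). (E) has the earlier label → (E).
Next only (H) has its prerequisites met → (H).

(A), (C), (B), (F), (G), (D), (E), (H)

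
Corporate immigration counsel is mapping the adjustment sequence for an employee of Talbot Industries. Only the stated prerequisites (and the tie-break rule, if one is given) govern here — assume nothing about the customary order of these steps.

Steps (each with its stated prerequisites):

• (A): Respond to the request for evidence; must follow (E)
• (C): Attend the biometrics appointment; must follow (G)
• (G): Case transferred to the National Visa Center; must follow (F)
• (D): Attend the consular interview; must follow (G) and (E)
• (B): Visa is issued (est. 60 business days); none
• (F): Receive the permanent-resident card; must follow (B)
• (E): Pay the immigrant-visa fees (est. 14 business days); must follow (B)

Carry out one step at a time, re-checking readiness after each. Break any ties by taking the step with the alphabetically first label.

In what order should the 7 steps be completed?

(B), (E), (A), (F), (G), (C), (D)

(B) is the only step with nothing outstanding, so it goes first.
(E) and (F) are both available; (E) has the earlier label → (E).
(A) now also ready, so the ready set is {(A), (F)}; (A) has the earlier label → (A).
(F) needed (B), now all done → (F).
(G) is the only step now ready → (G).
Ready: (C) and (D). (C) has the earlier label → (C).
(D) needed (E) and (G), now all done → (D).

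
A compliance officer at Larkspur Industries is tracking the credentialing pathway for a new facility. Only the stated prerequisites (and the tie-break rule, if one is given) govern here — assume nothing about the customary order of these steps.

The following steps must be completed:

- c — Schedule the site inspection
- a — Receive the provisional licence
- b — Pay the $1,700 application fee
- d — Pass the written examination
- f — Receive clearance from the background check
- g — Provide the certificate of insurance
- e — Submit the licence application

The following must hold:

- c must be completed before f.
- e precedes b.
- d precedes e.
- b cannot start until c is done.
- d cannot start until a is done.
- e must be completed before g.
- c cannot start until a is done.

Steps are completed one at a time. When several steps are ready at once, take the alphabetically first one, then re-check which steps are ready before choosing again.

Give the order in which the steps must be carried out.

a, c, d, e, b, f, g

a is the only step with nothing outstanding, so it goes first.
c and d are both available; c has the earlier label → c.
f now also ready, so the ready set is {d, f}; d has the earlier label → d.
e and f are both available; e has the earlier label → e.
Now b, f and g have their prerequisites met. b has the earlier label, so b next.
Now f and g have their prerequisites met. f has the earlier label, so f next.
Next only g has its prerequisites met → g.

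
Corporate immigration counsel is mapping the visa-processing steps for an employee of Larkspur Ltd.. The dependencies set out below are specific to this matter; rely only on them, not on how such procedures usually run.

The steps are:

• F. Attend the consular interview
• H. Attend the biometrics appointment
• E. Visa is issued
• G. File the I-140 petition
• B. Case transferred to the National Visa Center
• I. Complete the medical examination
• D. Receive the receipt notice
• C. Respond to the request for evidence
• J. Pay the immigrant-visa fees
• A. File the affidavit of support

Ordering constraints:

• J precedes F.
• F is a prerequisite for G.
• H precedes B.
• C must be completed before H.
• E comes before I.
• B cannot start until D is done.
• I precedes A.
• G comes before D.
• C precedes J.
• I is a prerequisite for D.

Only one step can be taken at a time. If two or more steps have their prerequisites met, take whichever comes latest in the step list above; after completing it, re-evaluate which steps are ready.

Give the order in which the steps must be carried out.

Nothing is required for C and E. C is listed later → C first.
J, E and H are all available; J is listed later → J.
F now also ready, so the ready set is {E, H, F}; E is listed later → E.
Ready: I, H and F. I is listed later → I.
A now also ready, so the ready set is {A, H, F}; A is listed later → A.
Ready: H and F. H is listed later → H.
F needed J, now all done → F.
That leaves G as the only ready step → G.
D is the only step now ready → D.
B needed D and H, now all done → B.

C → J → E → I → A → H → F → G → D → B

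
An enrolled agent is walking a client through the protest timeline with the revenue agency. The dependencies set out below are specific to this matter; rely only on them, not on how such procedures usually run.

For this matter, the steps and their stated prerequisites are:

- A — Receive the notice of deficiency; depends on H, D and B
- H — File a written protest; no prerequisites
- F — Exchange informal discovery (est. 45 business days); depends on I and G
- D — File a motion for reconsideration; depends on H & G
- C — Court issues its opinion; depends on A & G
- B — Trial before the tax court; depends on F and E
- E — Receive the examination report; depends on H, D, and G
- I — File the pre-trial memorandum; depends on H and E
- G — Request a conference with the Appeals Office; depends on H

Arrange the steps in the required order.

H → G → D → E → I → F → B → A → C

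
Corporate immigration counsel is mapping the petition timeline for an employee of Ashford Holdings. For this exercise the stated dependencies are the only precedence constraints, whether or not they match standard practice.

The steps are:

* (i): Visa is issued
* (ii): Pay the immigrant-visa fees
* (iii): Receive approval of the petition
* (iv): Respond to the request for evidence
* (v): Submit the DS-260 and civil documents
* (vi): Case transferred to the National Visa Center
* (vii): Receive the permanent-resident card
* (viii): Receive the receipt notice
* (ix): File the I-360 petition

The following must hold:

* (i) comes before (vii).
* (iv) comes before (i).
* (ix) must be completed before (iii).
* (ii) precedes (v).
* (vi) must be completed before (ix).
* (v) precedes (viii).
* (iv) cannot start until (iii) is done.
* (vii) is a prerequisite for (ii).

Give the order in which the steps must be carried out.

(vi) → (ix) → (iii) → (iv) → (i) → (vii) → (ii) → (v) → (viii)

(vi) has no prerequisites → (vi) first.
Next only (ix) has its prerequisites met → (ix).
(iii) needed (ix), now all done → (iii).
(iv) needed (iii), now all done → (iv).
That leaves (i) as the only ready step → (i).
(vii) is the only step now ready → (vii).
(ii) needed (vii), now all done → (ii).
Next only (v) has its prerequisites met → (v).
(viii) needed (v), now all done → (viii).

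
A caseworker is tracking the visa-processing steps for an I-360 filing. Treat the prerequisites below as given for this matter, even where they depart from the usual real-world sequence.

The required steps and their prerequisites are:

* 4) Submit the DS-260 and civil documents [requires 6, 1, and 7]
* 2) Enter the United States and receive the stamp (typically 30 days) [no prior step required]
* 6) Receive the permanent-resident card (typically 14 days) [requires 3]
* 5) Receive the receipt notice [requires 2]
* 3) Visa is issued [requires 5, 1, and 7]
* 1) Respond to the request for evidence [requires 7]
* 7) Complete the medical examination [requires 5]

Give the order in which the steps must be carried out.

Only 2 has no prerequisites, so it is first.
Next only 5 has its prerequisites met → 5.
That leaves 7 as the only ready step → 7.
That leaves 1 as the only ready step → 1.
3 needed 5, 1 and 7, now all done → 3.
6 needed 3, now all done → 6.
That leaves 4 as the only ready step → 4.

2 → 5 → 7 → 1 → 3 → 6 → 4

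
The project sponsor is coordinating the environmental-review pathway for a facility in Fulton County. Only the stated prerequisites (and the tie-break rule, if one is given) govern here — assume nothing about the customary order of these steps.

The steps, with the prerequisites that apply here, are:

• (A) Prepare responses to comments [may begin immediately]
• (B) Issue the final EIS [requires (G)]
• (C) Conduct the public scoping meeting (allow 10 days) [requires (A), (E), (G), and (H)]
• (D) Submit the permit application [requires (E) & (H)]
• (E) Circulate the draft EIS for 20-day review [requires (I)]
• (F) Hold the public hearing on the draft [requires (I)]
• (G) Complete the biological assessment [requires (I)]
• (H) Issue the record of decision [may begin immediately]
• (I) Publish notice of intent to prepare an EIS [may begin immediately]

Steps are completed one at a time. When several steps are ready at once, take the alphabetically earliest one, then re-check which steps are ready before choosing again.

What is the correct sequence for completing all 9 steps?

(A) → (H) → (I) → (E) → (D) → (F) → (G) → (B) → (C)

(A), (H) and (I) have no prerequisites; (A) has the earlier label, so (A) is first.
(H) and (I) are both available; (H) has the earlier label → (H).
(I) is the only step now ready → (I).
Now (E), (F) and (G) have their prerequisites met. (E) has the earlier label, so (E) next.
(D) now also ready, so the ready set is {(D), (F), (G)}; (D) has the earlier label → (D).
(F) and (G) are both available; (F) has the earlier label → (F).
(G) needed (I), now all done → (G).
(B) and (C) are both available; (B) has the earlier label → (B).
(C) is the only step now ready → (C).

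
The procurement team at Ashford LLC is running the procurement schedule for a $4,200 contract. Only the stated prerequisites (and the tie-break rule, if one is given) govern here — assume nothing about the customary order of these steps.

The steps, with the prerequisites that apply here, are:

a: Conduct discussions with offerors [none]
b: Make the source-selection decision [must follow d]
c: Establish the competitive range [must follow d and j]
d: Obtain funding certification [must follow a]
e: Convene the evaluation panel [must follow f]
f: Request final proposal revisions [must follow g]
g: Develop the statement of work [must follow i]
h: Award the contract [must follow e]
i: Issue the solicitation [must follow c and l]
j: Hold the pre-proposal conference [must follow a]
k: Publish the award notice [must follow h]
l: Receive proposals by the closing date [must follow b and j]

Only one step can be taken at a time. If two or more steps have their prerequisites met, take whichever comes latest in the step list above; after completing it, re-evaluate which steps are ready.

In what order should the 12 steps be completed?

a is the only step with nothing outstanding, so it goes first.
Ready: j and d. j is listed later → j.
d needed a, now all done → d.
Ready: c and b. c is listed later → c.
That leaves b as the only ready step → b.
l needed j and b, now all done → l.
Next only i has its prerequisites met → i.
g needed i, now all done → g.
f needed g, now all done → f.
e needed f, now all done → e.
h is the only step now ready → h.
k is the only step now ready → k.

a → j → d → c → b → l → i → g → f → e → h → k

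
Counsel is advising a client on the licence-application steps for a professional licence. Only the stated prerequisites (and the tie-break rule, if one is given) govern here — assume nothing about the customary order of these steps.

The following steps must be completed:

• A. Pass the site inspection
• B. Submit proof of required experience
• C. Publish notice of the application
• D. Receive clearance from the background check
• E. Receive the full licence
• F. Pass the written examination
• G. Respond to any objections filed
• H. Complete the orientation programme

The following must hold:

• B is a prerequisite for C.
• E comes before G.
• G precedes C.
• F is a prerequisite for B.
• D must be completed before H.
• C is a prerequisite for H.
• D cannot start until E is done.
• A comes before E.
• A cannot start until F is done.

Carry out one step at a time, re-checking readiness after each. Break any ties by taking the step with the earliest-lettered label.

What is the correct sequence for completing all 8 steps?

F, A, B, E, D, G, C, H

F is the only step with nothing outstanding, so it goes first.
Ready: A and B. A has the earlier label → A.
E now also ready, so the ready set is {B, E}; B has the earlier label → B.
E needed A, now all done → E.
D and G are both available; D has the earlier label → D.
G needed E, now all done → G.
That leaves C as the only ready step → C.
H is the only step now ready → H.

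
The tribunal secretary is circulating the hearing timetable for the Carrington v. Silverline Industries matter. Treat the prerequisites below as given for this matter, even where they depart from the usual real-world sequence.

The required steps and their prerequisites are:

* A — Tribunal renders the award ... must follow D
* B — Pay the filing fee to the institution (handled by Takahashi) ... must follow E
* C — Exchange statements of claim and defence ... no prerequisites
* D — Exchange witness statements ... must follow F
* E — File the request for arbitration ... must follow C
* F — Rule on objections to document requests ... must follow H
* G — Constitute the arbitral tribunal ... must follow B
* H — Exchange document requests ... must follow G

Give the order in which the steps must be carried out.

C, E, B, G, H, F, D, A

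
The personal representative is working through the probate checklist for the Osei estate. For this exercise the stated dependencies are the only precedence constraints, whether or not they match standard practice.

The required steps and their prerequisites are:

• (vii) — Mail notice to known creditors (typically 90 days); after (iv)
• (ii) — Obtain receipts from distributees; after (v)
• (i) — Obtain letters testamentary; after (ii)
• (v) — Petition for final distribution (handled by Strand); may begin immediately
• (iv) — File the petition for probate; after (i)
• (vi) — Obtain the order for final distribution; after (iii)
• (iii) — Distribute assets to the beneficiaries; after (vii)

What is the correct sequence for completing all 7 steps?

(v) has no prerequisites → (v) first.
(ii) is the only step now ready → (ii).
(i) needed (ii), now all done → (i).
(iv) needed (i), now all done → (iv).
(vii) is the only step now ready → (vii).
That leaves (iii) as the only ready step → (iii).
(vi) needed (iii), now all done → (vi).

(v) (ii) (i) (iv) (vii) (iii) (vi)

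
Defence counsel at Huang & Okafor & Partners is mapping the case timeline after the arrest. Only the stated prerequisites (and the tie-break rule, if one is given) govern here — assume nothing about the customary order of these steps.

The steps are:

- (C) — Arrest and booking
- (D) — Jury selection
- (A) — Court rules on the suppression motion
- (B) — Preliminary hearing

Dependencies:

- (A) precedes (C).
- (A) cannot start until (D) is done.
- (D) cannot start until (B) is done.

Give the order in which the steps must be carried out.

(B), (D), (A), (C)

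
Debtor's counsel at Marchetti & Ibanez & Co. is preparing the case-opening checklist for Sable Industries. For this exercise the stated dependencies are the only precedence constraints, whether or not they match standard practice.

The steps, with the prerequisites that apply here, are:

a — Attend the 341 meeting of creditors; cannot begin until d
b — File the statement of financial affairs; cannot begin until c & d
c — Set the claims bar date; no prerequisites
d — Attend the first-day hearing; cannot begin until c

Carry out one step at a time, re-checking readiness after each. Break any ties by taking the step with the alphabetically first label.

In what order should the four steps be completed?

c has no prerequisites → c first.
d is the only step now ready → d.
Ready: a and b. a has the earlier label → a.
b needed c and d, now all done → b.

c, d, a, b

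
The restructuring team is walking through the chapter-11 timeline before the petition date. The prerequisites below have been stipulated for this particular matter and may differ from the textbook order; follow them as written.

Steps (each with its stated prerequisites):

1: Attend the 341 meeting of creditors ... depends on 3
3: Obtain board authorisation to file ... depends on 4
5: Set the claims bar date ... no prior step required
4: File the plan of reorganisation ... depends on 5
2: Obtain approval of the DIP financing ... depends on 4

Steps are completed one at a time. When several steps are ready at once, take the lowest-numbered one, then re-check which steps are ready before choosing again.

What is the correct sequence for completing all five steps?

5, 4, 2, 3, 1

Only 5 has no prerequisites, so it is first.
4 needed 5, now all done → 4.
2 and 3 are both available; 2 has the earlier label → 2.
3 needed 4, now all done → 3.
That leaves 1 as the only ready step → 1.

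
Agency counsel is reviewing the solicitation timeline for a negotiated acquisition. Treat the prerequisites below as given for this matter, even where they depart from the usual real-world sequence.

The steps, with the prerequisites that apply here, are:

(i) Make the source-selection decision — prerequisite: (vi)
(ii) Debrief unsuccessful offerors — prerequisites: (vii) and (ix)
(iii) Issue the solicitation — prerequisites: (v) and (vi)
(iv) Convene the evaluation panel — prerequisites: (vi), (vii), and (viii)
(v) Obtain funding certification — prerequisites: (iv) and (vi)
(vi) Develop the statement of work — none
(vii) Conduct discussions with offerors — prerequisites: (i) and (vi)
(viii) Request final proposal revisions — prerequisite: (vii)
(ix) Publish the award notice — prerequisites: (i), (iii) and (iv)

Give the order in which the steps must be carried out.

(vi) → (i) → (vii) → (viii) → (iv) → (v) → (iii) → (ix) → (ii)

(vi) has no prerequisites → (vi) first.
That leaves (i) as the only ready step → (i).
(vii) needed (i) and (vi), now all done → (vii).
(viii) needed (vii), now all done → (viii).
(iv) needed (vi), (vii) and (viii), now all done → (iv).
(v) needed (iv) and (vi), now all done → (v).
That leaves (iii) as the only ready step → (iii).
Next only (ix) has its prerequisites met → (ix).
(ii) is the only step now ready → (ii).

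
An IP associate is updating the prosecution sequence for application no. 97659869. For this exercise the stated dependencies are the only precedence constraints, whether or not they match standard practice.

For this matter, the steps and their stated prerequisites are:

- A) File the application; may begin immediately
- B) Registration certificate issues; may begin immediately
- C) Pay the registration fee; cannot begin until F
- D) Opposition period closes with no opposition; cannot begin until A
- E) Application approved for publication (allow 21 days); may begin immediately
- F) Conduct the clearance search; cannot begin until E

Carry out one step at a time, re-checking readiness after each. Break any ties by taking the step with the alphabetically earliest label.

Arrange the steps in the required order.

A, B, D, E, F, C

Nothing is required for A, B and E. A has the earlier label → A first.
D now also ready, so the ready set is {B, D, E}; B has the earlier label → B.
Now D and E have their prerequisites met. D has the earlier label, so D next.
Next only E has its prerequisites met → E.
That leaves F as the only ready step → F.
C is the only step now ready → C.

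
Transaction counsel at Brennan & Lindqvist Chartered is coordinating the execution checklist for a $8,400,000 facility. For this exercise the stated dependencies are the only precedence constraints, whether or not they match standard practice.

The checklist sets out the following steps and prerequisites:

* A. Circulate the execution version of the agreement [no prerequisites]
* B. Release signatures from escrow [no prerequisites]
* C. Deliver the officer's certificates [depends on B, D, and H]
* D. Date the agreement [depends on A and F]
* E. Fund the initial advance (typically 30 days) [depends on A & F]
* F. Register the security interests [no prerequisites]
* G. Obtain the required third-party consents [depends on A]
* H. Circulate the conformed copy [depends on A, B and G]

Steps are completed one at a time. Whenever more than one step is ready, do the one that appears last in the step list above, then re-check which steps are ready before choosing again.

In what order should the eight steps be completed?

F, B and A have no prerequisites; F is listed later, so F is first.
Now B and A have their prerequisites met. B is listed later, so B next.
A is the only step now ready → A.
Now G, E and D have their prerequisites met. G is listed later, so G next.
Ready: H, E and D. H is listed later → H.
E and D are both available; E is listed later → E.
D needed F and A, now all done → D.
C is the only step now ready → C.

F B A G H E D C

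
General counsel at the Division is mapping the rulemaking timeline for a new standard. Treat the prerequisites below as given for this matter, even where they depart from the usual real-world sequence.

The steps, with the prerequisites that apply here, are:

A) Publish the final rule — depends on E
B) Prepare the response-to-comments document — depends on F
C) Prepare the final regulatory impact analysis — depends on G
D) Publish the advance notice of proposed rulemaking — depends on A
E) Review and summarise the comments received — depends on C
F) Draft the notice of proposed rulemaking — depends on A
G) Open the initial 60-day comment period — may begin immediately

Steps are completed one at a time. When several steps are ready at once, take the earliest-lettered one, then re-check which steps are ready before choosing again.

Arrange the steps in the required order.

Only G has no prerequisites, so it is first.
C needed G, now all done → C.
E needed C, now all done → E.
That leaves A as the only ready step → A.
D and F are both available; D has the earlier label → D.
That leaves F as the only ready step → F.
That leaves B as the only ready step → B.

G, C, E, A, D, F, B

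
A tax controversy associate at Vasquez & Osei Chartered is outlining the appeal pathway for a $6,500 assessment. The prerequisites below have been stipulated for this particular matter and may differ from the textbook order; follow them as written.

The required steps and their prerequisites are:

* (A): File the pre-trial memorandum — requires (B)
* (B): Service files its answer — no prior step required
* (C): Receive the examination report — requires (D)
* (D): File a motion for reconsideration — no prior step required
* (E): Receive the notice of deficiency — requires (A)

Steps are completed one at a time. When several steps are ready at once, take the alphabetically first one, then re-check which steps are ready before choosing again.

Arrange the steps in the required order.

(B), (A), (D), (C), (E)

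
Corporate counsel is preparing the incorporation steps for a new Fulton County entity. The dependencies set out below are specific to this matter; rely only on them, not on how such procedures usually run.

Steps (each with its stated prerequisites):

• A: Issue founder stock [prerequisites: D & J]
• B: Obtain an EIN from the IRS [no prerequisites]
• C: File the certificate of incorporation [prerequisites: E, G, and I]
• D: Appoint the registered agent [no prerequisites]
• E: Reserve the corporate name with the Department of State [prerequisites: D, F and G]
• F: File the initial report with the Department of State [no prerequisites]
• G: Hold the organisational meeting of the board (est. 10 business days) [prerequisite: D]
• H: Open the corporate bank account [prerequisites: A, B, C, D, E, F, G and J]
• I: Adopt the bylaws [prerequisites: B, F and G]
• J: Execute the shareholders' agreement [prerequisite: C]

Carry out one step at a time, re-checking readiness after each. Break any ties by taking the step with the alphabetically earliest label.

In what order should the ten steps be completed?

B D F G E I C J A H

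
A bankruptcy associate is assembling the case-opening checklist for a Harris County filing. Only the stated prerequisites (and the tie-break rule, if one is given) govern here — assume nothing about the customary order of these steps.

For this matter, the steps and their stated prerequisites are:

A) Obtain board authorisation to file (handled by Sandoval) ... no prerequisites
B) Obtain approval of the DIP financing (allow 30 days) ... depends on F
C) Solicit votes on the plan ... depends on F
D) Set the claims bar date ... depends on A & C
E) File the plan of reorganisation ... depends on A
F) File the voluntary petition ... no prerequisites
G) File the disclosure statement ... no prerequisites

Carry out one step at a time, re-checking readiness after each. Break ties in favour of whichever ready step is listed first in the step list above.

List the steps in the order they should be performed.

Nothing is required for A, F and G. A is listed earlier → A first.
E now also ready, so the ready set is {E, F, G}; E is listed earlier → E.
F and G are both available; F is listed earlier → F.
B, C and G are all available; B is listed earlier → B.
C and G are both available; C is listed earlier → C.
D and G are both available; D is listed earlier → D.
That leaves G as the only ready step → G.

A E F B C D G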